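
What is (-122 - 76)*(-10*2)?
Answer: 3960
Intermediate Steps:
(-122 - 76)*(-10*2) = -198*(-20) = 3960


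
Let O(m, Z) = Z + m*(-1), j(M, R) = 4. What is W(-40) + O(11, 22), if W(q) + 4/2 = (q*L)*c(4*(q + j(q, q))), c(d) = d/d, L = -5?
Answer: 209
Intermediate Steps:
O(m, Z) = Z - m
c(d) = 1
W(q) = -2 - 5*q (W(q) = -2 + (q*(-5))*1 = -2 - 5*q*1 = -2 - 5*q)
W(-40) + O(11, 22) = (-2 - 5*(-40)) + (22 - 1*11) = (-2 + 200) + (22 - 11) = 198 + 11 = 209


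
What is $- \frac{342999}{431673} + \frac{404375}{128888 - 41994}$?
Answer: $\frac{48251071423}{12503264554} \approx 3.8591$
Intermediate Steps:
$- \frac{342999}{431673} + \frac{404375}{128888 - 41994} = \left(-342999\right) \frac{1}{431673} + \frac{404375}{86894} = - \frac{114333}{143891} + 404375 \cdot \frac{1}{86894} = - \frac{114333}{143891} + \frac{404375}{86894} = \frac{48251071423}{12503264554}$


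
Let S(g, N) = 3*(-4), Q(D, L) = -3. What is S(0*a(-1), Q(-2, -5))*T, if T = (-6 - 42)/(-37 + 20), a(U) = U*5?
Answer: -576/17 ≈ -33.882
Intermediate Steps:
a(U) = 5*U
T = 48/17 (T = -48/(-17) = -48*(-1/17) = 48/17 ≈ 2.8235)
S(g, N) = -12
S(0*a(-1), Q(-2, -5))*T = -12*48/17 = -576/17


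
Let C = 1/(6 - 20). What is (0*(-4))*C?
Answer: 0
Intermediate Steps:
C = -1/14 (C = 1/(-14) = -1/14 ≈ -0.071429)
(0*(-4))*C = (0*(-4))*(-1/14) = 0*(-1/14) = 0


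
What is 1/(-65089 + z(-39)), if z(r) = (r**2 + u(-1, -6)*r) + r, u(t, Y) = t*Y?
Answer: -1/63841 ≈ -1.5664e-5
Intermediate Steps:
u(t, Y) = Y*t
z(r) = r**2 + 7*r (z(r) = (r**2 + (-6*(-1))*r) + r = (r**2 + 6*r) + r = r**2 + 7*r)
1/(-65089 + z(-39)) = 1/(-65089 - 39*(7 - 39)) = 1/(-65089 - 39*(-32)) = 1/(-65089 + 1248) = 1/(-63841) = -1/63841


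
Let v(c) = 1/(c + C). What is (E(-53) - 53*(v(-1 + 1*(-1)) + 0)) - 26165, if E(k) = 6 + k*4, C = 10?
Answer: -211021/8 ≈ -26378.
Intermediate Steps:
E(k) = 6 + 4*k
v(c) = 1/(10 + c) (v(c) = 1/(c + 10) = 1/(10 + c))
(E(-53) - 53*(v(-1 + 1*(-1)) + 0)) - 26165 = ((6 + 4*(-53)) - 53*(1/(10 + (-1 + 1*(-1))) + 0)) - 26165 = ((6 - 212) - 53*(1/(10 + (-1 - 1)) + 0)) - 26165 = (-206 - 53*(1/(10 - 2) + 0)) - 26165 = (-206 - 53*(1/8 + 0)) - 26165 = (-206 - 53*(⅛ + 0)) - 26165 = (-206 - 53*⅛) - 26165 = (-206 - 53/8) - 26165 = -1701/8 - 26165 = -211021/8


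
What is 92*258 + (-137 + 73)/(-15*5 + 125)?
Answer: 593368/25 ≈ 23735.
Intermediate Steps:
92*258 + (-137 + 73)/(-15*5 + 125) = 23736 - 64/(-75 + 125) = 23736 - 64/50 = 23736 - 64*1/50 = 23736 - 32/25 = 593368/25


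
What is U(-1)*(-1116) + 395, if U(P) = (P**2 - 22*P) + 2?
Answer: -27505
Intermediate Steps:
U(P) = 2 + P**2 - 22*P
U(-1)*(-1116) + 395 = (2 + (-1)**2 - 22*(-1))*(-1116) + 395 = (2 + 1 + 22)*(-1116) + 395 = 25*(-1116) + 395 = -27900 + 395 = -27505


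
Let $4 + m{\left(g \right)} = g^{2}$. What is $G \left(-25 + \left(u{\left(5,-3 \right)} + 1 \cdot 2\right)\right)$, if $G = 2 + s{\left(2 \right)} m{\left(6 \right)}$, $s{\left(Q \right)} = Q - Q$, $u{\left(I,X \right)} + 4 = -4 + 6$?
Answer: $-50$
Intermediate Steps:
$m{\left(g \right)} = -4 + g^{2}$
$u{\left(I,X \right)} = -2$ ($u{\left(I,X \right)} = -4 + \left(-4 + 6\right) = -4 + 2 = -2$)
$s{\left(Q \right)} = 0$
$G = 2$ ($G = 2 + 0 \left(-4 + 6^{2}\right) = 2 + 0 \left(-4 + 36\right) = 2 + 0 \cdot 32 = 2 + 0 = 2$)
$G \left(-25 + \left(u{\left(5,-3 \right)} + 1 \cdot 2\right)\right) = 2 \left(-25 + \left(-2 + 1 \cdot 2\right)\right) = 2 \left(-25 + \left(-2 + 2\right)\right) = 2 \left(-25 + 0\right) = 2 \left(-25\right) = -50$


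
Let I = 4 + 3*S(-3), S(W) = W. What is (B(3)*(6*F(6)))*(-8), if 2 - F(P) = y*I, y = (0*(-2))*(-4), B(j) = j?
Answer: -288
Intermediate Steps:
y = 0 (y = 0*(-4) = 0)
I = -5 (I = 4 + 3*(-3) = 4 - 9 = -5)
F(P) = 2 (F(P) = 2 - 0*(-5) = 2 - 1*0 = 2 + 0 = 2)
(B(3)*(6*F(6)))*(-8) = (3*(6*2))*(-8) = (3*12)*(-8) = 36*(-8) = -288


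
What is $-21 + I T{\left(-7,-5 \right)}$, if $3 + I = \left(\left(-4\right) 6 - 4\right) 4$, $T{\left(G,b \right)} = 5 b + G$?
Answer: $3659$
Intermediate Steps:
$T{\left(G,b \right)} = G + 5 b$
$I = -115$ ($I = -3 + \left(\left(-4\right) 6 - 4\right) 4 = -3 + \left(-24 - 4\right) 4 = -3 - 112 = -115$)
$-21 + I T{\left(-7,-5 \right)} = -21 - 115 \left(-7 + 5 \left(-5\right)\right) = -21 - 115 \left(-7 - 25\right) = -21 - -3680 = -21 + 3680 = 3659$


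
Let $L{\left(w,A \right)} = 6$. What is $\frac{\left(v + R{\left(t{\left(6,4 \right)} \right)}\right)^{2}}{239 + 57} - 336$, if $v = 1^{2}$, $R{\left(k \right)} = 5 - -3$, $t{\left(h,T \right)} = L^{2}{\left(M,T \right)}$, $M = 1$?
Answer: $- \frac{99375}{296} \approx -335.73$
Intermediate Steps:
$t{\left(h,T \right)} = 36$ ($t{\left(h,T \right)} = 6^{2} = 36$)
$R{\left(k \right)} = 8$ ($R{\left(k \right)} = 5 + 3 = 8$)
$v = 1$
$\frac{\left(v + R{\left(t{\left(6,4 \right)} \right)}\right)^{2}}{239 + 57} - 336 = \frac{\left(1 + 8\right)^{2}}{239 + 57} - 336 = \frac{9^{2}}{296} - 336 = 81 \cdot \frac{1}{296} - 336 = \frac{81}{296} - 336 = - \frac{99375}{296}$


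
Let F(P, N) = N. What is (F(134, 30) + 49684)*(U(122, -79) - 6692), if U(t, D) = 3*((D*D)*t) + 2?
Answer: 113224430424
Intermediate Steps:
U(t, D) = 2 + 3*t*D² (U(t, D) = 3*(D²*t) + 2 = 3*(t*D²) + 2 = 3*t*D² + 2 = 2 + 3*t*D²)
(F(134, 30) + 49684)*(U(122, -79) - 6692) = (30 + 49684)*((2 + 3*122*(-79)²) - 6692) = 49714*((2 + 3*122*6241) - 6692) = 49714*((2 + 2284206) - 6692) = 49714*(2284208 - 6692) = 49714*2277516 = 113224430424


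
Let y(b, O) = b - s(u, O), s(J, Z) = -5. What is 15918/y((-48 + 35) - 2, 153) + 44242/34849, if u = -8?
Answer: -277141981/174245 ≈ -1590.5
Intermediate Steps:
y(b, O) = 5 + b (y(b, O) = b - 1*(-5) = b + 5 = 5 + b)
15918/y((-48 + 35) - 2, 153) + 44242/34849 = 15918/(5 + ((-48 + 35) - 2)) + 44242/34849 = 15918/(5 + (-13 - 2)) + 44242*(1/34849) = 15918/(5 - 15) + 44242/34849 = 15918/(-10) + 44242/34849 = 15918*(-1/10) + 44242/34849 = -7959/5 + 44242/34849 = -277141981/174245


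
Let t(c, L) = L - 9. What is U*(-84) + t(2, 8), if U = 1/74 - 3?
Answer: 9245/37 ≈ 249.86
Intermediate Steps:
t(c, L) = -9 + L
U = -221/74 (U = 1/74 - 3 = -221/74 ≈ -2.9865)
U*(-84) + t(2, 8) = -221/74*(-84) + (-9 + 8) = 9282/37 - 1 = 9245/37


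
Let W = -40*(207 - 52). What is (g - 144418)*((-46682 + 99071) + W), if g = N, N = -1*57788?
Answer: -9339692934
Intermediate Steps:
N = -57788
W = -6200 (W = -40*155 = -6200)
g = -57788
(g - 144418)*((-46682 + 99071) + W) = (-57788 - 144418)*((-46682 + 99071) - 6200) = -202206*(52389 - 6200) = -202206*46189 = -9339692934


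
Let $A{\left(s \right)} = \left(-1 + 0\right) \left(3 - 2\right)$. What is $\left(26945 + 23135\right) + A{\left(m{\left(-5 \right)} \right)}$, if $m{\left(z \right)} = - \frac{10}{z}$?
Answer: $50079$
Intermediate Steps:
$A{\left(s \right)} = -1$ ($A{\left(s \right)} = \left(-1\right) 1 = -1$)
$\left(26945 + 23135\right) + A{\left(m{\left(-5 \right)} \right)} = \left(26945 + 23135\right) - 1 = 50080 - 1 = 50079$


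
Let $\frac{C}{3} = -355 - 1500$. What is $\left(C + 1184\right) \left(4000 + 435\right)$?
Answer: $-19429735$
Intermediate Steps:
$C = -5565$ ($C = 3 \left(-355 - 1500\right) = 3 \left(-1855\right) = -5565$)
$\left(C + 1184\right) \left(4000 + 435\right) = \left(-5565 + 1184\right) \left(4000 + 435\right) = \left(-4381\right) 4435 = -19429735$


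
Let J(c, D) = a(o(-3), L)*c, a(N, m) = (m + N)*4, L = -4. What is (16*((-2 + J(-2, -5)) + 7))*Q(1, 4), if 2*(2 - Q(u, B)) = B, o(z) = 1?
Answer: 0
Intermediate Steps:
a(N, m) = 4*N + 4*m (a(N, m) = (N + m)*4 = 4*N + 4*m)
J(c, D) = -12*c (J(c, D) = (4*1 + 4*(-4))*c = (4 - 16)*c = -12*c)
Q(u, B) = 2 - B/2
(16*((-2 + J(-2, -5)) + 7))*Q(1, 4) = (16*((-2 - 12*(-2)) + 7))*(2 - ½*4) = (16*((-2 + 24) + 7))*(2 - 2) = (16*(22 + 7))*0 = (16*29)*0 = 464*0 = 0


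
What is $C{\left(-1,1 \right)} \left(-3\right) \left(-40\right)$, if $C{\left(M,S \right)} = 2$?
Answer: $240$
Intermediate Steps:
$C{\left(-1,1 \right)} \left(-3\right) \left(-40\right) = 2 \left(-3\right) \left(-40\right) = \left(-6\right) \left(-40\right) = 240$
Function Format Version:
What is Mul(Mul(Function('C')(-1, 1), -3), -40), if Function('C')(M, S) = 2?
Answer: 240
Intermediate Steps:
Mul(Mul(Function('C')(-1, 1), -3), -40) = Mul(Mul(2, -3), -40) = Mul(-6, -40) = 240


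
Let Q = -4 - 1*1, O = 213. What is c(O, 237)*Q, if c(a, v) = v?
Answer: -1185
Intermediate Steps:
Q = -5 (Q = -4 - 1 = -5)
c(O, 237)*Q = 237*(-5) = -1185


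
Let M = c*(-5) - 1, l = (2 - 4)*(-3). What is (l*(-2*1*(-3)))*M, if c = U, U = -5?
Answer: 864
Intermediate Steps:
l = 6 (l = -2*(-3) = 6)
c = -5
M = 24 (M = -5*(-5) - 1 = 25 - 1 = 24)
(l*(-2*1*(-3)))*M = (6*(-2*1*(-3)))*24 = (6*(-2*(-3)))*24 = (6*6)*24 = 36*24 = 864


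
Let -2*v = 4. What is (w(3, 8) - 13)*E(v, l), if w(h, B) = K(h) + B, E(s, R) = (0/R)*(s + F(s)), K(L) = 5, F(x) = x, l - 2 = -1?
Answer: 0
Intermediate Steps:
l = 1 (l = 2 - 1 = 1)
v = -2 (v = -½*4 = -2)
E(s, R) = 0 (E(s, R) = (0/R)*(s + s) = 0*(2*s) = 0)
w(h, B) = 5 + B
(w(3, 8) - 13)*E(v, l) = ((5 + 8) - 13)*0 = (13 - 13)*0 = 0*0 = 0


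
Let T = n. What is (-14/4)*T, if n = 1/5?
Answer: -7/10 ≈ -0.70000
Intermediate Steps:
n = ⅕ ≈ 0.20000
T = ⅕ ≈ 0.20000
(-14/4)*T = -14/4*(⅕) = -2*7/4*(⅕) = -7/2*⅕ = -7/10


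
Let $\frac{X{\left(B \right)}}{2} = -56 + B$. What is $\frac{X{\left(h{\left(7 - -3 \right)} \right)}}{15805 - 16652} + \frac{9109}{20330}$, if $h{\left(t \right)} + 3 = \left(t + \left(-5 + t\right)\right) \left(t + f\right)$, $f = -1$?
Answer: $\frac{4625163}{17219510} \approx 0.2686$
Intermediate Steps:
$h{\left(t \right)} = -3 + \left(-1 + t\right) \left(-5 + 2 t\right)$ ($h{\left(t \right)} = -3 + \left(t + \left(-5 + t\right)\right) \left(t - 1\right) = -3 + \left(-5 + 2 t\right) \left(-1 + t\right) = -3 + \left(-1 + t\right) \left(-5 + 2 t\right)$)
$X{\left(B \right)} = -112 + 2 B$ ($X{\left(B \right)} = 2 \left(-56 + B\right) = -112 + 2 B$)
$\frac{X{\left(h{\left(7 - -3 \right)} \right)}}{15805 - 16652} + \frac{9109}{20330} = \frac{-112 + 2 \left(2 - 7 \left(7 - -3\right) + 2 \left(7 - -3\right)^{2}\right)}{15805 - 16652} + \frac{9109}{20330} = \frac{-112 + 2 \left(2 - 7 \left(7 + 3\right) + 2 \left(7 + 3\right)^{2}\right)}{-847} + 9109 \cdot \frac{1}{20330} = \left(-112 + 2 \left(2 - 70 + 2 \cdot 10^{2}\right)\right) \left(- \frac{1}{847}\right) + \frac{9109}{20330} = \left(-112 + 2 \left(2 - 70 + 2 \cdot 100\right)\right) \left(- \frac{1}{847}\right) + \frac{9109}{20330} = \left(-112 + 2 \left(2 - 70 + 200\right)\right) \left(- \frac{1}{847}\right) + \frac{9109}{20330} = \left(-112 + 2 \cdot 132\right) \left(- \frac{1}{847}\right) + \frac{9109}{20330} = \left(-112 + 264\right) \left(- \frac{1}{847}\right) + \frac{9109}{20330} = 152 \left(- \frac{1}{847}\right) + \frac{9109}{20330} = - \frac{152}{847} + \frac{9109}{20330} = \frac{4625163}{17219510}$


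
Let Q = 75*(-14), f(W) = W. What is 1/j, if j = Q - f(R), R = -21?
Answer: -1/1029 ≈ -0.00097182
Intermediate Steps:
Q = -1050
j = -1029 (j = -1050 - 1*(-21) = -1050 + 21 = -1029)
1/j = 1/(-1029) = -1/1029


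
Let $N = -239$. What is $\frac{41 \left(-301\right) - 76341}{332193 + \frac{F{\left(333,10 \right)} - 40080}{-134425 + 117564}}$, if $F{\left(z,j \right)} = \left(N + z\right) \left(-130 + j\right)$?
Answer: $- \frac{1495267202}{5601157533} \approx -0.26696$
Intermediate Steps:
$F{\left(z,j \right)} = \left(-239 + z\right) \left(-130 + j\right)$
$\frac{41 \left(-301\right) - 76341}{332193 + \frac{F{\left(333,10 \right)} - 40080}{-134425 + 117564}} = \frac{41 \left(-301\right) - 76341}{332193 + \frac{\left(31070 - 2390 - 43290 + 10 \cdot 333\right) - 40080}{-134425 + 117564}} = \frac{-12341 - 76341}{332193 + \frac{\left(31070 - 2390 - 43290 + 3330\right) - 40080}{-16861}} = - \frac{88682}{332193 + \left(-11280 - 40080\right) \left(- \frac{1}{16861}\right)} = - \frac{88682}{332193 - - \frac{51360}{16861}} = - \frac{88682}{332193 + \frac{51360}{16861}} = - \frac{88682}{\frac{5601157533}{16861}} = \left(-88682\right) \frac{16861}{5601157533} = - \frac{1495267202}{5601157533}$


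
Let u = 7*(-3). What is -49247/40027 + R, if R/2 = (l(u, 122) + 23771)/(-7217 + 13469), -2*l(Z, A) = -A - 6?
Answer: 266699141/41708134 ≈ 6.3944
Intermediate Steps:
u = -21
l(Z, A) = 3 + A/2 (l(Z, A) = -(-A - 6)/2 = -(-6 - A)/2 = 3 + A/2)
R = 7945/1042 (R = 2*(((3 + (½)*122) + 23771)/(-7217 + 13469)) = 2*(((3 + 61) + 23771)/6252) = 2*((64 + 23771)*(1/6252)) = 2*(23835*(1/6252)) = 2*(7945/2084) = 7945/1042 ≈ 7.6248)
-49247/40027 + R = -49247/40027 + 7945/1042 = 266699141/41708134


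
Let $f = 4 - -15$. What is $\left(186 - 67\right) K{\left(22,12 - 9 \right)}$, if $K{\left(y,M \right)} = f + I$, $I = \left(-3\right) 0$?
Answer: $2261$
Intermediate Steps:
$I = 0$
$f = 19$ ($f = 4 + 15 = 19$)
$K{\left(y,M \right)} = 19$ ($K{\left(y,M \right)} = 19 + 0 = 19$)
$\left(186 - 67\right) K{\left(22,12 - 9 \right)} = \left(186 - 67\right) 19 = 119 \cdot 19 = 2261$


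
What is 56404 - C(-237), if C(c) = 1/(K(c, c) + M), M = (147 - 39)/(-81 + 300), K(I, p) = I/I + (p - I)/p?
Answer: 6147963/109 ≈ 56403.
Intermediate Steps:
K(I, p) = 1 + (p - I)/p
M = 36/73 (M = 108/219 = 108*(1/219) = 36/73 ≈ 0.49315)
C(c) = 73/109 (C(c) = 1/((2 - c/c) + 36/73) = 1/((2 - 1) + 36/73) = 1/(1 + 36/73) = 1/(109/73) = 73/109)
56404 - C(-237) = 56404 - 1*73/109 = 56404 - 73/109 = 6147963/109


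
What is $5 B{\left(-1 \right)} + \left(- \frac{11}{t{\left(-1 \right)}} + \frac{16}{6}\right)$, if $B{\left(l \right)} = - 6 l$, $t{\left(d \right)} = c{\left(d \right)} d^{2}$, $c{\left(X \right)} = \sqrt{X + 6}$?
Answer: $\frac{98}{3} - \frac{11 \sqrt{5}}{5} \approx 27.747$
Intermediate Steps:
$c{\left(X \right)} = \sqrt{6 + X}$
$t{\left(d \right)} = d^{2} \sqrt{6 + d}$ ($t{\left(d \right)} = \sqrt{6 + d} d^{2} = d^{2} \sqrt{6 + d}$)
$B{\left(l \right)} = - 6 l$
$5 B{\left(-1 \right)} + \left(- \frac{11}{t{\left(-1 \right)}} + \frac{16}{6}\right) = 5 \left(\left(-6\right) \left(-1\right)\right) + \left(- \frac{11}{\left(-1\right)^{2} \sqrt{6 - 1}} + \frac{16}{6}\right) = 5 \cdot 6 + \left(- \frac{11}{1 \sqrt{5}} + 16 \cdot \frac{1}{6}\right) = 30 + \left(- \frac{11}{\sqrt{5}} + \frac{8}{3}\right) = 30 + \left(- 11 \frac{\sqrt{5}}{5} + \frac{8}{3}\right) = 30 + \left(- \frac{11 \sqrt{5}}{5} + \frac{8}{3}\right) = 30 + \left(\frac{8}{3} - \frac{11 \sqrt{5}}{5}\right) = \frac{98}{3} - \frac{11 \sqrt{5}}{5}$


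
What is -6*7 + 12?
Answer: -30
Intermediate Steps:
-6*7 + 12 = -42 + 12 = -30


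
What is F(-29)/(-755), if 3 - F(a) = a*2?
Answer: -61/755 ≈ -0.080795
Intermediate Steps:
F(a) = 3 - 2*a (F(a) = 3 - a*2 = 3 - 2*a)
F(-29)/(-755) = (3 - 2*(-29))/(-755) = (3 + 58)*(-1/755) = 61*(-1/755) = -61/755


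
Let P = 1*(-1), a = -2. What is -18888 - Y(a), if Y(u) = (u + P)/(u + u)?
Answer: -75555/4 ≈ -18889.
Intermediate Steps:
P = -1
Y(u) = (-1 + u)/(2*u) (Y(u) = (u - 1)/(u + u) = (-1 + u)/((2*u)) = (-1 + u)*(1/(2*u)) = (-1 + u)/(2*u))
-18888 - Y(a) = -18888 - (-1 - 2)/(2*(-2)) = -18888 - (-1)*(-3)/(2*2) = -18888 - 1*¾ = -18888 - ¾ = -75555/4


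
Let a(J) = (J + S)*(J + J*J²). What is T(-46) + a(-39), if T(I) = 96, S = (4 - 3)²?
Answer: 2255700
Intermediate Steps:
S = 1 (S = 1² = 1)
a(J) = (1 + J)*(J + J³) (a(J) = (J + 1)*(J + J*J²) = (1 + J)*(J + J³))
T(-46) + a(-39) = 96 - 39*(1 - 39 + (-39)² + (-39)³) = 96 - 39*(1 - 39 + 1521 - 59319) = 96 - 39*(-57836) = 96 + 2255604 = 2255700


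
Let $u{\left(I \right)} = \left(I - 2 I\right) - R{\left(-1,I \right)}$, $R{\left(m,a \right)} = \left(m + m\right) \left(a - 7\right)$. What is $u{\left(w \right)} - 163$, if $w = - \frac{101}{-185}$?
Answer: $- \frac{32644}{185} \approx -176.45$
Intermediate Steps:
$R{\left(m,a \right)} = 2 m \left(-7 + a\right)$
$w = \frac{101}{185}$ ($w = \left(-101\right) \left(- \frac{1}{185}\right) = \frac{101}{185} \approx 0.54595$)
$u{\left(I \right)} = -14 + I$ ($u{\left(I \right)} = \left(I - 2 I\right) - 2 \left(-1\right) \left(-7 + I\right) = - I - \left(14 - 2 I\right) = - I + \left(-14 + 2 I\right) = -14 + I$)
$u{\left(w \right)} - 163 = \left(-14 + \frac{101}{185}\right) - 163 = - \frac{2489}{185} - 163 = - \frac{32644}{185}$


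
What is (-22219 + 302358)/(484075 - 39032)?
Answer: 280139/445043 ≈ 0.62947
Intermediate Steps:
(-22219 + 302358)/(484075 - 39032) = 280139/445043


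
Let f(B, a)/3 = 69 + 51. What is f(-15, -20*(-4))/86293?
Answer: 360/86293 ≈ 0.0041718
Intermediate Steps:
f(B, a) = 360 (f(B, a) = 3*(69 + 51) = 3*120 = 360)
f(-15, -20*(-4))/86293 = 360/86293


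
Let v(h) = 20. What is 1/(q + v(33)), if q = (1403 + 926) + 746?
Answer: 1/3095 ≈ 0.00032310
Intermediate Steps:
q = 3075 (q = 2329 + 746 = 3075)
1/(q + v(33)) = 1/(3075 + 20) = 1/3095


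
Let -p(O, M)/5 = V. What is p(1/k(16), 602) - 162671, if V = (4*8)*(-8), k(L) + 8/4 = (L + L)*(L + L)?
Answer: -161391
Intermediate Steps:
k(L) = -2 + 4*L² (k(L) = -2 + (L + L)*(L + L) = -2 + (2*L)*(2*L) = -2 + 4*L²)
V = -256 (V = 32*(-8) = -256)
p(O, M) = 1280 (p(O, M) = -5*(-256) = 1280)
p(1/k(16), 602) - 162671 = 1280 - 162671 = -161391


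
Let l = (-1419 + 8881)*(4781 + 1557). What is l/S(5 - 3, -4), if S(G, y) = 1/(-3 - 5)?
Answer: -378353248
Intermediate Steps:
S(G, y) = -⅛ (S(G, y) = 1/(-8) = -⅛)
l = 47294156 (l = 7462*6338 = 47294156)
l/S(5 - 3, -4) = 47294156/(-⅛) = 47294156*(-8) = -378353248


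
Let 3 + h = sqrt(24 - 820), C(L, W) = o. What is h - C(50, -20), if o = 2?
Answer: -5 + 2*I*sqrt(199) ≈ -5.0 + 28.213*I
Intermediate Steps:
C(L, W) = 2
h = -3 + 2*I*sqrt(199) (h = -3 + sqrt(24 - 820) = -3 + sqrt(-796) = -3 + 2*I*sqrt(199) ≈ -3.0 + 28.213*I)
h - C(50, -20) = (-3 + 2*I*sqrt(199)) - 1*2 = (-3 + 2*I*sqrt(199)) - 2 = -5 + 2*I*sqrt(199)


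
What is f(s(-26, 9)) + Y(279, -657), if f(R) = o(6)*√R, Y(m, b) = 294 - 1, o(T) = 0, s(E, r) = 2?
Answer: 293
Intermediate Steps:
Y(m, b) = 293
f(R) = 0 (f(R) = 0*√R = 0)
f(s(-26, 9)) + Y(279, -657) = 0 + 293 = 293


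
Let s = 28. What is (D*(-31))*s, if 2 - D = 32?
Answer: 26040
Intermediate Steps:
D = -30 (D = 2 - 1*32 = 2 - 32 = -30)
(D*(-31))*s = -30*(-31)*28 = 930*28 = 26040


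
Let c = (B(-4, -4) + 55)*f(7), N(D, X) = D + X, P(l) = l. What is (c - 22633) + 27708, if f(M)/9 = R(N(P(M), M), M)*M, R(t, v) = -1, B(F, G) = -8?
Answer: 2114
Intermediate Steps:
f(M) = -9*M (f(M) = 9*(-M) = -9*M)
c = -2961 (c = (-8 + 55)*(-9*7) = 47*(-63) = -2961)
(c - 22633) + 27708 = (-2961 - 22633) + 27708 = -25594 + 27708 = 2114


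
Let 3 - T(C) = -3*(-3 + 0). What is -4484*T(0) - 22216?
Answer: 4688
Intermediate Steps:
T(C) = -6 (T(C) = 3 - (-3)*(-3 + 0) = 3 - (-3)*(-3) = 3 - 1*9 = 3 - 9 = -6)
-4484*T(0) - 22216 = -4484*(-6) - 22216 = 26904 - 22216 = 4688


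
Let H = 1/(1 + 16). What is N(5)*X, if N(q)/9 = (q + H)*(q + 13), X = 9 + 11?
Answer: 278640/17 ≈ 16391.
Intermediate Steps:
X = 20
H = 1/17 ≈ 0.058824
N(q) = 9*(13 + q)*(1/17 + q) (N(q) = 9*((q + 1/17)*(q + 13)) = 9*((1/17 + q)*(13 + q)) = 9*((13 + q)*(1/17 + q)) = 9*(13 + q)*(1/17 + q))
N(5)*X = (117/17 + 9*5² + (1998/17)*5)*20 = (117/17 + 9*25 + 9990/17)*20 = (117/17 + 225 + 9990/17)*20 = (13932/17)*20 = 278640/17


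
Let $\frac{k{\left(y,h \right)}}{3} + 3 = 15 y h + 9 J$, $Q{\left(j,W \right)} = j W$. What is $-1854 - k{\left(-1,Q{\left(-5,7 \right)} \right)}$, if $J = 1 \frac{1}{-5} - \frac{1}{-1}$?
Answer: $- \frac{17208}{5} \approx -3441.6$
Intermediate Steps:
$J = \frac{4}{5}$ ($J = 1 \left(- \frac{1}{5}\right) - -1 = - \frac{1}{5} + 1 = \frac{4}{5} \approx 0.8$)
$Q{\left(j,W \right)} = W j$
$k{\left(y,h \right)} = \frac{63}{5} + 45 h y$ ($k{\left(y,h \right)} = -9 + 3 \left(15 y h + 9 \cdot \frac{4}{5}\right) = -9 + 3 \left(15 h y + \frac{36}{5}\right) = -9 + 3 \left(\frac{36}{5} + 15 h y\right) = -9 + \left(\frac{108}{5} + 45 h y\right) = \frac{63}{5} + 45 h y$)
$-1854 - k{\left(-1,Q{\left(-5,7 \right)} \right)} = -1854 - \left(\frac{63}{5} + 45 \cdot 7 \left(-5\right) \left(-1\right)\right) = -1854 - \left(\frac{63}{5} + 45 \left(-35\right) \left(-1\right)\right) = -1854 - \left(\frac{63}{5} + 1575\right) = -1854 - \frac{7938}{5} = - \frac{17208}{5}$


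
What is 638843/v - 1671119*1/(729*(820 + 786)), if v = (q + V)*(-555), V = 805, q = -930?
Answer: 210668964619/27074148750 ≈ 7.7812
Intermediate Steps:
v = 69375 (v = (-930 + 805)*(-555) = -125*(-555) = 69375)
638843/v - 1671119*1/(729*(820 + 786)) = 638843/69375 - 1671119*1/(729*(820 + 786)) = 638843*(1/69375) - 1671119/(729*1606) = 638843/69375 - 1671119/1170774 = 210668964619/27074148750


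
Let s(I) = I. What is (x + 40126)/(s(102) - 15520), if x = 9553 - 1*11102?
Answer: -38577/15418 ≈ -2.5021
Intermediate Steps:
x = -1549 (x = 9553 - 11102 = -1549)
(x + 40126)/(s(102) - 15520) = (-1549 + 40126)/(102 - 15520) = 38577/(-15418) = 38577*(-1/15418) = -38577/15418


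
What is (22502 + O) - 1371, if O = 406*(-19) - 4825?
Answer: 8592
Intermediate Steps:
O = -12539 (O = -7714 - 4825 = -12539)
(22502 + O) - 1371 = (22502 - 12539) - 1371 = 9963 - 1371 = 8592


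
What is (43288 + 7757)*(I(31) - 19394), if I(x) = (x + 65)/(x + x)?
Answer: -30686518470/31 ≈ -9.8989e+8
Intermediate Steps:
I(x) = (65 + x)/(2*x) (I(x) = (65 + x)/((2*x)) = (65 + x)*(1/(2*x)) = (65 + x)/(2*x))
(43288 + 7757)*(I(31) - 19394) = (43288 + 7757)*((½)*(65 + 31)/31 - 19394) = 51045*((½)*(1/31)*96 - 19394) = 51045*(48/31 - 19394) = 51045*(-601166/31) = -30686518470/31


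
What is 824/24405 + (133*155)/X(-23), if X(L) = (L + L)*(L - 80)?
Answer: 507013187/115630890 ≈ 4.3848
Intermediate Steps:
X(L) = 2*L*(-80 + L) (X(L) = (2*L)*(-80 + L) = 2*L*(-80 + L))
824/24405 + (133*155)/X(-23) = 824/24405 + (133*155)/((2*(-23)*(-80 - 23))) = 824*(1/24405) + 20615/((2*(-23)*(-103))) = 824/24405 + 20615/4738 = 507013187/115630890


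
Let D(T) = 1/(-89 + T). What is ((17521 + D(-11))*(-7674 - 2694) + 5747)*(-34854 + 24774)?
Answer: 9155254616928/5 ≈ 1.8311e+12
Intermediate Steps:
((17521 + D(-11))*(-7674 - 2694) + 5747)*(-34854 + 24774) = ((17521 + 1/(-89 - 11))*(-7674 - 2694) + 5747)*(-34854 + 24774) = ((17521 + 1/(-100))*(-10368) + 5747)*(-10080) = ((17521 - 1/100)*(-10368) + 5747)*(-10080) = ((1752099/100)*(-10368) + 5747)*(-10080) = (-4541440608/25 + 5747)*(-10080) = -4541296933/25*(-10080) = 9155254616928/5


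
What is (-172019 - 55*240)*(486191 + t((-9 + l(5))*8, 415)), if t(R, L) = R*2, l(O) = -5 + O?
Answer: -90025139293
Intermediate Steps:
t(R, L) = 2*R
(-172019 - 55*240)*(486191 + t((-9 + l(5))*8, 415)) = (-172019 - 55*240)*(486191 + 2*((-9 + (-5 + 5))*8)) = (-172019 - 13200)*(486191 + 2*((-9 + 0)*8)) = -185219*(486191 + 2*(-9*8)) = -185219*(486191 + 2*(-72)) = -185219*(486191 - 144) = -185219*486047 = -90025139293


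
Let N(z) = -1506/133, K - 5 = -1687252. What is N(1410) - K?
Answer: 224402345/133 ≈ 1.6872e+6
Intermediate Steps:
K = -1687247 (K = 5 - 1687252 = -1687247)
N(z) = -1506/133 (N(z) = -1506*1/133 = -1506/133)
N(1410) - K = -1506/133 - 1*(-1687247) = -1506/133 + 1687247 = 224402345/133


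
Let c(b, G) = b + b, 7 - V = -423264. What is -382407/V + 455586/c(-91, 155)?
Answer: -96452969940/38517661 ≈ -2504.1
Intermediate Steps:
V = 423271 (V = 7 - 1*(-423264) = 7 + 423264 = 423271)
c(b, G) = 2*b
-382407/V + 455586/c(-91, 155) = -382407/423271 + 455586/((2*(-91))) = -382407*1/423271 + 455586/(-182) = -382407/423271 + 455586*(-1/182) = -382407/423271 - 227793/91 = -96452969940/38517661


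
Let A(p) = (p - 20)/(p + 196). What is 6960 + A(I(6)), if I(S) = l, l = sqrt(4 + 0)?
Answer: 76559/11 ≈ 6959.9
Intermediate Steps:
l = 2 (l = sqrt(4) = 2)
I(S) = 2
A(p) = (-20 + p)/(196 + p)
6960 + A(I(6)) = 6960 + (-20 + 2)/(196 + 2) = 6960 - 18/198 = 6960 + (1/198)*(-18) = 6960 - 1/11 = 76559/11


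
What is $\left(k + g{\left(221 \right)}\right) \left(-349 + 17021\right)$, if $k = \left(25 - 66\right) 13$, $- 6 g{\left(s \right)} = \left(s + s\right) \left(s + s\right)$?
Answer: $- \frac{1655212832}{3} \approx -5.5174 \cdot 10^{8}$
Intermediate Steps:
$g{\left(s \right)} = - \frac{2 s^{2}}{3}$ ($g{\left(s \right)} = - \frac{\left(s + s\right) \left(s + s\right)}{6} = - \frac{2 s 2 s}{6} = - \frac{4 s^{2}}{6} = - \frac{2 s^{2}}{3}$)
$k = -533$ ($k = \left(-41\right) 13 = -533$)
$\left(k + g{\left(221 \right)}\right) \left(-349 + 17021\right) = \left(-533 - \frac{2 \cdot 221^{2}}{3}\right) \left(-349 + 17021\right) = \left(-533 - \frac{97682}{3}\right) 16672 = \left(- \frac{99281}{3}\right) 16672 = - \frac{1655212832}{3}$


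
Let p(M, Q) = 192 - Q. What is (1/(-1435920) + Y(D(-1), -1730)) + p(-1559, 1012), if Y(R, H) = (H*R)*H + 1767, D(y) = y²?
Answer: 4298924784239/1435920 ≈ 2.9938e+6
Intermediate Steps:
Y(R, H) = 1767 + R*H² (Y(R, H) = R*H² + 1767 = 1767 + R*H²)
(1/(-1435920) + Y(D(-1), -1730)) + p(-1559, 1012) = (1/(-1435920) + (1767 + (-1)²*(-1730)²)) + (192 - 1*1012) = (-1/1435920 + (1767 + 1*2992900)) + (192 - 1012) = (-1/1435920 + (1767 + 2992900)) - 820 = (-1/1435920 + 2994667) - 820 = 4300102238639/1435920 - 820 = 4298924784239/1435920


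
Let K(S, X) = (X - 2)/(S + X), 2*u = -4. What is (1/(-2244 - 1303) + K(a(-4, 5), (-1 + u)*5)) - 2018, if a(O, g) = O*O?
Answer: -7218146/3547 ≈ -2035.0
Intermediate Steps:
u = -2 (u = (1/2)*(-4) = -2)
a(O, g) = O**2
K(S, X) = (-2 + X)/(S + X)
(1/(-2244 - 1303) + K(a(-4, 5), (-1 + u)*5)) - 2018 = (1/(-2244 - 1303) + (-2 + (-1 - 2)*5)/((-4)**2 + (-1 - 2)*5)) - 2018 = (1/(-3547) + (-2 - 3*5)/(16 - 3*5)) - 2018 = (-1/3547 + (-2 - 15)/(16 - 15)) - 2018 = (-1/3547 - 17/1) - 2018 = (-1/3547 + 1*(-17)) - 2018 = (-1/3547 - 17) - 2018 = -60300/3547 - 2018 = -7218146/3547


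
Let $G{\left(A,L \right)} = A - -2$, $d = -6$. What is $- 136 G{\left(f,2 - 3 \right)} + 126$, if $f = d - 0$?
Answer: $670$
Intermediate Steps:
$f = -6$ ($f = -6 - 0 = -6 + 0 = -6$)
$G{\left(A,L \right)} = 2 + A$ ($G{\left(A,L \right)} = A + 2 = 2 + A$)
$- 136 G{\left(f,2 - 3 \right)} + 126 = - 136 \left(2 - 6\right) + 126 = \left(-136\right) \left(-4\right) + 126 = 544 + 126 = 670$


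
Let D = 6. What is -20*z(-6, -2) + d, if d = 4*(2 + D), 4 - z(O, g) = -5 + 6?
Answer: -28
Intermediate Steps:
z(O, g) = 3 (z(O, g) = 4 - (-5 + 6) = 4 - 1*1 = 4 - 1 = 3)
d = 32 (d = 4*(2 + 6) = 4*8 = 32)
-20*z(-6, -2) + d = -20*3 + 32 = -60 + 32 = -28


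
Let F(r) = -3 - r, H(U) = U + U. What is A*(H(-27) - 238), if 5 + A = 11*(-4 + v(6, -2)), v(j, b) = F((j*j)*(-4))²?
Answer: -63843464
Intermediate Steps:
H(U) = 2*U
v(j, b) = (-3 + 4*j²)² (v(j, b) = (-3 - j*j*(-4))² = (-3 - j²*(-4))² = (-3 - (-4)*j²)² = (-3 + 4*j²)²)
A = 218642 (A = -5 + 11*(-4 + (-3 + 4*6²)²) = -5 + 11*(-4 + (-3 + 4*36)²) = -5 + 11*(-4 + (-3 + 144)²) = -5 + 11*(-4 + 141²) = -5 + 11*(-4 + 19881) = -5 + 11*19877 = -5 + 218647 = 218642)
A*(H(-27) - 238) = 218642*(2*(-27) - 238) = 218642*(-54 - 238) = 218642*(-292) = -63843464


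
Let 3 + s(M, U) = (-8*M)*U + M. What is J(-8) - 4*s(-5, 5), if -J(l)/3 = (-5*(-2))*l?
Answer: -528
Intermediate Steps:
J(l) = -30*l (J(l) = -3*(-5*(-2))*l = -30*l)
s(M, U) = -3 + M - 8*M*U (s(M, U) = -3 + ((-8*M)*U + M) = -3 + (-8*M*U + M) = -3 + (M - 8*M*U) = -3 + M - 8*M*U)
J(-8) - 4*s(-5, 5) = -30*(-8) - 4*(-3 - 5 - 8*(-5)*5) = 240 - 4*(-3 - 5 + 200) = 240 - 4*192 = 240 - 768 = -528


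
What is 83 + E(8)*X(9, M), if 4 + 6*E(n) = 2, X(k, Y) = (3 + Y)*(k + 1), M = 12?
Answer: 33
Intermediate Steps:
X(k, Y) = (1 + k)*(3 + Y) (X(k, Y) = (3 + Y)*(1 + k) = (1 + k)*(3 + Y))
E(n) = -⅓ (E(n) = -⅔ + (⅙)*2 = -⅔ + ⅓ = -⅓)
83 + E(8)*X(9, M) = 83 - (3 + 12 + 3*9 + 12*9)/3 = 83 - (3 + 12 + 27 + 108)/3 = 83 - ⅓*150 = 83 - 50 = 33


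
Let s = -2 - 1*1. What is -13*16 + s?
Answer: -211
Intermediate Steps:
s = -3 (s = -2 - 1 = -3)
-13*16 + s = -13*16 - 3 = -208 - 3 = -211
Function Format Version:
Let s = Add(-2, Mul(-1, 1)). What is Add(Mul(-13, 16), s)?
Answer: -211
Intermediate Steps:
s = -3 (s = Add(-2, -1) = -3)
Add(Mul(-13, 16), s) = Add(Mul(-13, 16), -3) = Add(-208, -3) = -211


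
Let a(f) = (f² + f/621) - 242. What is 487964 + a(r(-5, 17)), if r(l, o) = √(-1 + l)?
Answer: 487716 + I*√6/621 ≈ 4.8772e+5 + 0.0039444*I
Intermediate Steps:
a(f) = -242 + f² + f/621 (a(f) = (f² + f/621) - 242 = -242 + f² + f/621)
487964 + a(r(-5, 17)) = 487964 + (-242 + (√(-1 - 5))² + √(-1 - 5)/621) = 487964 + (-242 + (√(-6))² + √(-6)/621) = 487964 + (-242 + (I*√6)² + (I*√6)/621) = 487964 + (-242 - 6 + I*√6/621) = 487964 + (-248 + I*√6/621) = 487716 + I*√6/621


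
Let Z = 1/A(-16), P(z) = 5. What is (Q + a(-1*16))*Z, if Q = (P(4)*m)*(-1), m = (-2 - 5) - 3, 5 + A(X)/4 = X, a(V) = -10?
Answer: -10/21 ≈ -0.47619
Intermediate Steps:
A(X) = -20 + 4*X
m = -10 (m = -7 - 3 = -10)
Z = -1/84 (Z = 1/(-20 + 4*(-16)) = 1/(-20 - 64) = 1/(-84) = -1/84 ≈ -0.011905)
Q = 50 (Q = (5*(-10))*(-1) = -50*(-1) = 50)
(Q + a(-1*16))*Z = (50 - 10)*(-1/84) = 40*(-1/84) = -10/21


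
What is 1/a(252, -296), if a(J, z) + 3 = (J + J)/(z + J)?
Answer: -11/159 ≈ -0.069182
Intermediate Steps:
a(J, z) = -3 + 2*J/(J + z) (a(J, z) = -3 + (J + J)/(z + J) = -3 + (2*J)/(J + z) = -3 + 2*J/(J + z))
1/a(252, -296) = 1/((-1*252 - 3*(-296))/(252 - 296)) = 1/((-252 + 888)/(-44)) = 1/(-1/44*636) = 1/(-159/11) = -11/159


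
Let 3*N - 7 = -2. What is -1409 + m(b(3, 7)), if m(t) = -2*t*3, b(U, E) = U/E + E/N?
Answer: -50287/35 ≈ -1436.8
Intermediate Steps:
N = 5/3 (N = 7/3 + (1/3)*(-2) = 7/3 - 2/3 = 5/3 ≈ 1.6667)
b(U, E) = 3*E/5 + U/E (b(U, E) = U/E + E/(5/3) = U/E + E*(3/5) = U/E + 3*E/5 = 3*E/5 + U/E)
m(t) = -6*t
-1409 + m(b(3, 7)) = -1409 - 6*((3/5)*7 + 3/7) = -1409 - 6*(21/5 + 3*(1/7)) = -1409 - 6*(21/5 + 3/7) = -1409 - 6*162/35 = -1409 - 972/35 = -50287/35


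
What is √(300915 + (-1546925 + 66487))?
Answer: I*√1179523 ≈ 1086.1*I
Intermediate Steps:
√(300915 + (-1546925 + 66487)) = √(300915 - 1480438) = √(-1179523) = I*√1179523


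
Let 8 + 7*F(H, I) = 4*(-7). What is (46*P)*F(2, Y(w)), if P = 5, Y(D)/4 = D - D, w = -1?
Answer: -8280/7 ≈ -1182.9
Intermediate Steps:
Y(D) = 0 (Y(D) = 4*(D - D) = 4*0 = 0)
F(H, I) = -36/7 (F(H, I) = -8/7 + (4*(-7))/7 = -8/7 + (⅐)*(-28) = -8/7 - 4 = -36/7)
(46*P)*F(2, Y(w)) = (46*5)*(-36/7) = 230*(-36/7) = -8280/7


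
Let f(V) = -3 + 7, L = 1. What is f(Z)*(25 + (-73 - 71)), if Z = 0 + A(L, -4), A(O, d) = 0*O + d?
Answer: -476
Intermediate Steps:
A(O, d) = d (A(O, d) = 0 + d = d)
Z = -4 (Z = 0 - 4 = -4)
f(V) = 4
f(Z)*(25 + (-73 - 71)) = 4*(25 + (-73 - 71)) = 4*(25 - 144) = 4*(-119) = -476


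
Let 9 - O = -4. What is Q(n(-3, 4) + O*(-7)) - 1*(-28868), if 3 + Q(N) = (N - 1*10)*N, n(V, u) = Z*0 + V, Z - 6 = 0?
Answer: 38641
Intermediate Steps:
O = 13 (O = 9 - 1*(-4) = 9 + 4 = 13)
Z = 6 (Z = 6 + 0 = 6)
n(V, u) = V (n(V, u) = 6*0 + V = 0 + V = V)
Q(N) = -3 + N*(-10 + N) (Q(N) = -3 + (N - 1*10)*N = -3 + (N - 10)*N = -3 + (-10 + N)*N = -3 + N*(-10 + N))
Q(n(-3, 4) + O*(-7)) - 1*(-28868) = (-3 + (-3 + 13*(-7))² - 10*(-3 + 13*(-7))) - 1*(-28868) = (-3 + (-3 - 91)² - 10*(-3 - 91)) + 28868 = (-3 + (-94)² - 10*(-94)) + 28868 = (-3 + 8836 + 940) + 28868 = 9773 + 28868 = 38641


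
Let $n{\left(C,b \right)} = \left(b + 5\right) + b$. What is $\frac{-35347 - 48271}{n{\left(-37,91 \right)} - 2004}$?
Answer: $\frac{83618}{1817} \approx 46.02$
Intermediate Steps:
$n{\left(C,b \right)} = 5 + 2 b$ ($n{\left(C,b \right)} = \left(5 + b\right) + b = 5 + 2 b$)
$\frac{-35347 - 48271}{n{\left(-37,91 \right)} - 2004} = \frac{-35347 - 48271}{\left(5 + 2 \cdot 91\right) - 2004} = - \frac{83618}{\left(5 + 182\right) - 2004} = - \frac{83618}{187 - 2004} = - \frac{83618}{-1817} = \left(-83618\right) \left(- \frac{1}{1817}\right) = \frac{83618}{1817}$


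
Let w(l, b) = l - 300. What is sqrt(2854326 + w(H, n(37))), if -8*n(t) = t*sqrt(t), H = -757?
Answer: sqrt(2853269) ≈ 1689.2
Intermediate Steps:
n(t) = -t**(3/2)/8 (n(t) = -t*sqrt(t)/8 = -t**(3/2)/8)
w(l, b) = -300 + l
sqrt(2854326 + w(H, n(37))) = sqrt(2854326 + (-300 - 757)) = sqrt(2854326 - 1057) = sqrt(2853269)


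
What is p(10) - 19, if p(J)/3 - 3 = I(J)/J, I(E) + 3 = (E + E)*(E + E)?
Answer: 1091/10 ≈ 109.10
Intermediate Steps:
I(E) = -3 + 4*E² (I(E) = -3 + (E + E)*(E + E) = -3 + (2*E)*(2*E) = -3 + 4*E²)
p(J) = 9 + 3*(-3 + 4*J²)/J (p(J) = 9 + 3*((-3 + 4*J²)/J) = 9 + 3*(-3 + 4*J²)/J)
p(10) - 19 = (9 - 9/10 + 12*10) - 19 = (9 - 9*⅒ + 120) - 19 = (9 - 9/10 + 120) - 19 = 1281/10 - 19 = 1091/10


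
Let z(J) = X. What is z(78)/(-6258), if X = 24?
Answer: -4/1043 ≈ -0.0038351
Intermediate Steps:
z(J) = 24
z(78)/(-6258) = 24/(-6258) = 24*(-1/6258) = -4/1043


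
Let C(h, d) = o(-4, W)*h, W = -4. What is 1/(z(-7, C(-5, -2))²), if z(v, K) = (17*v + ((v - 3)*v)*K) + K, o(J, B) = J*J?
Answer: 1/33628401 ≈ 2.9737e-8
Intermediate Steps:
o(J, B) = J²
C(h, d) = 16*h (C(h, d) = (-4)²*h = 16*h)
z(v, K) = K + 17*v + K*v*(-3 + v) (z(v, K) = (17*v + ((-3 + v)*v)*K) + K = (17*v + (v*(-3 + v))*K) + K = (17*v + K*v*(-3 + v)) + K = K + 17*v + K*v*(-3 + v))
1/(z(-7, C(-5, -2))²) = 1/((16*(-5) + 17*(-7) + (16*(-5))*(-7)² - 3*16*(-5)*(-7))²) = 1/((-80 - 119 - 80*49 - 3*(-80)*(-7))²) = 1/((-80 - 119 - 3920 - 1680)²) = 1/((-5799)²) = 1/33628401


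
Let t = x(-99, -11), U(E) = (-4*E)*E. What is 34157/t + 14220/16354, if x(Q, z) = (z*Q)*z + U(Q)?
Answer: 84609341/418523391 ≈ 0.20216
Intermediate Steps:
U(E) = -4*E**2
x(Q, z) = -4*Q**2 + Q*z**2 (x(Q, z) = (z*Q)*z - 4*Q**2 = (Q*z)*z - 4*Q**2 = Q*z**2 - 4*Q**2 = -4*Q**2 + Q*z**2)
t = -51183 (t = -99*((-11)**2 - 4*(-99)) = -99*(121 + 396) = -99*517 = -51183)
34157/t + 14220/16354 = 34157/(-51183) + 14220/16354 = 34157*(-1/51183) + 14220*(1/16354) = -34157/51183 + 7110/8177 = 84609341/418523391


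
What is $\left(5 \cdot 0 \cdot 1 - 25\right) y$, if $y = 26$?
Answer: $-650$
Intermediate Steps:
$\left(5 \cdot 0 \cdot 1 - 25\right) y = \left(5 \cdot 0 \cdot 1 - 25\right) 26 = \left(0 \cdot 1 - 25\right) 26 = \left(0 - 25\right) 26 = \left(-25\right) 26 = -650$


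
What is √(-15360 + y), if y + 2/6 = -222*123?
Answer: I*√383997/3 ≈ 206.56*I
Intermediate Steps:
y = -81919/3 (y = -⅓ - 222*123 = -⅓ - 27306 = -81919/3 ≈ -27306.)
√(-15360 + y) = √(-15360 - 81919/3) = √(-127999/3) = I*√383997/3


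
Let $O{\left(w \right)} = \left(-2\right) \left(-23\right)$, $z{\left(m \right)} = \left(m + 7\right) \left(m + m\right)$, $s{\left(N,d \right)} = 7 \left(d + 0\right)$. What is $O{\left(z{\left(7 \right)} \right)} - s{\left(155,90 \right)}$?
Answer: $-584$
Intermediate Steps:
$s{\left(N,d \right)} = 7 d$
$z{\left(m \right)} = 2 m \left(7 + m\right)$ ($z{\left(m \right)} = \left(7 + m\right) 2 m = 2 m \left(7 + m\right)$)
$O{\left(w \right)} = 46$
$O{\left(z{\left(7 \right)} \right)} - s{\left(155,90 \right)} = 46 - 7 \cdot 90 = 46 - 630 = -584$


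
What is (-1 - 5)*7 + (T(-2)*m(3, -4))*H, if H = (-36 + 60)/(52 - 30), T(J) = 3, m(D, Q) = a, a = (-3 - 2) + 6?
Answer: -426/11 ≈ -38.727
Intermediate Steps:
a = 1 (a = -5 + 6 = 1)
m(D, Q) = 1
H = 12/11 (H = 24/22 = 24*(1/22) = 12/11 ≈ 1.0909)
(-1 - 5)*7 + (T(-2)*m(3, -4))*H = (-1 - 5)*7 + (3*1)*(12/11) = -6*7 + 3*(12/11) = -42 + 36/11 = -426/11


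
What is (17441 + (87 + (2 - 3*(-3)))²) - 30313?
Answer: -3268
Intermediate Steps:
(17441 + (87 + (2 - 3*(-3)))²) - 30313 = (17441 + (87 + (2 + 9))²) - 30313 = (17441 + (87 + 11)²) - 30313 = (17441 + 98²) - 30313 = (17441 + 9604) - 30313 = 27045 - 30313 = -3268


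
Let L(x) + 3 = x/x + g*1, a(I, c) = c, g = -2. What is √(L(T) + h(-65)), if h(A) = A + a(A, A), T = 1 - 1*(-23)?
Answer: I*√134 ≈ 11.576*I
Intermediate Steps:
T = 24 (T = 1 + 23 = 24)
h(A) = 2*A (h(A) = A + A = 2*A)
L(x) = -4 (L(x) = -3 + (x/x - 2*1) = -3 + (1 - 2) = -3 - 1 = -4)
√(L(T) + h(-65)) = √(-4 + 2*(-65)) = √(-4 - 130) = √(-134) = I*√134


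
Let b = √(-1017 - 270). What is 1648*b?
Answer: 4944*I*√143 ≈ 59122.0*I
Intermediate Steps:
b = 3*I*√143 (b = √(-1287) = 3*I*√143 ≈ 35.875*I)
1648*b = 1648*(3*I*√143) = 4944*I*√143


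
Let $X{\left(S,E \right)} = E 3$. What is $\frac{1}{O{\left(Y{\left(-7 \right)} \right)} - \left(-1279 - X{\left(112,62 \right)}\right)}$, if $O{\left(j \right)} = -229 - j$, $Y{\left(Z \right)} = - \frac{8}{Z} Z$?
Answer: $\frac{1}{1244} \approx 0.00080386$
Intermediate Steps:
$X{\left(S,E \right)} = 3 E$
$Y{\left(Z \right)} = -8$
$\frac{1}{O{\left(Y{\left(-7 \right)} \right)} - \left(-1279 - X{\left(112,62 \right)}\right)} = \frac{1}{\left(-229 - -8\right) + \left(-21609 + \left(3 \cdot 62 + 22888\right)\right)} = \frac{1}{\left(-229 + 8\right) + \left(-21609 + \left(186 + 22888\right)\right)} = \frac{1}{-221 + \left(-21609 + 23074\right)} = \frac{1}{-221 + 1465} = \frac{1}{1244}$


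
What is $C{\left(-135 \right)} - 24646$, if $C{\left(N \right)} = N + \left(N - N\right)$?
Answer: $-24781$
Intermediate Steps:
$C{\left(N \right)} = N$ ($C{\left(N \right)} = N + 0 = N$)
$C{\left(-135 \right)} - 24646 = -135 - 24646 = -24781$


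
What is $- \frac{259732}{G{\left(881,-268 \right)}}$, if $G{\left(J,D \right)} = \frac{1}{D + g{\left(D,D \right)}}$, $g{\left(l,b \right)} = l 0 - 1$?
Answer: $69867908$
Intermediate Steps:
$g{\left(l,b \right)} = -1$ ($g{\left(l,b \right)} = 0 - 1 = -1$)
$G{\left(J,D \right)} = \frac{1}{-1 + D}$ ($G{\left(J,D \right)} = \frac{1}{D - 1} = \frac{1}{-1 + D}$)
$- \frac{259732}{G{\left(881,-268 \right)}} = - \frac{259732}{\frac{1}{-1 - 268}} = - \frac{259732}{\frac{1}{-269}} = - \frac{259732}{- \frac{1}{269}} = \left(-259732\right) \left(-269\right) = 69867908$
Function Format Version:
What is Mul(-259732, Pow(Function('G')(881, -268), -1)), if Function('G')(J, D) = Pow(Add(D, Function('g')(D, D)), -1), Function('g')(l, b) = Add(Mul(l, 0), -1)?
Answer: 69867908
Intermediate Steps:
Function('g')(l, b) = -1 (Function('g')(l, b) = Add(0, -1) = -1)
Function('G')(J, D) = Pow(Add(-1, D), -1) (Function('G')(J, D) = Pow(Add(D, -1), -1) = Pow(Add(-1, D), -1))
Mul(-259732, Pow(Function('G')(881, -268), -1)) = Mul(-259732, Pow(Pow(Add(-1, -268), -1), -1)) = Mul(-259732, Pow(Pow(-269, -1), -1)) = Mul(-259732, Pow(Rational(-1, 269), -1)) = Mul(-259732, -269) = 69867908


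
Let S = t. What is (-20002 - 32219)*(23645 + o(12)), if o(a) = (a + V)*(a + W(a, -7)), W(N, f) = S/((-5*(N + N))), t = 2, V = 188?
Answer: -1359921875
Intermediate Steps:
S = 2
W(N, f) = -1/(5*N) (W(N, f) = 2/((-5*(N + N))) = 2/((-10*N)) = 2*(-1/(10*N)) = -1/(5*N))
o(a) = (188 + a)*(a - 1/(5*a)) (o(a) = (a + 188)*(a - 1/(5*a)) = (188 + a)*(a - 1/(5*a)))
(-20002 - 32219)*(23645 + o(12)) = (-20002 - 32219)*(23645 + (-⅕ + 12² + 188*12 - 188/5/12)) = -52221*(23645 + (-⅕ + 144 + 2256 - 188/5*1/12)) = -52221*(23645 + (-⅕ + 144 + 2256 - 47/15)) = -52221*(23645 + 7190/3) = -52221*78125/3 = -1359921875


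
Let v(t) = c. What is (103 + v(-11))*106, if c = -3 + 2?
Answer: 10812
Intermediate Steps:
c = -1
v(t) = -1
(103 + v(-11))*106 = (103 - 1)*106 = 102*106 = 10812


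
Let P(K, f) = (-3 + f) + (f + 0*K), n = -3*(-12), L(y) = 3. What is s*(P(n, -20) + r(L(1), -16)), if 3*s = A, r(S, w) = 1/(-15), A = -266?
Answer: 171836/45 ≈ 3818.6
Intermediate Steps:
r(S, w) = -1/15
n = 36
P(K, f) = -3 + 2*f (P(K, f) = (-3 + f) + (f + 0) = (-3 + f) + f = -3 + 2*f)
s = -266/3 (s = (⅓)*(-266) = -266/3 ≈ -88.667)
s*(P(n, -20) + r(L(1), -16)) = -266*((-3 + 2*(-20)) - 1/15)/3 = -266*((-3 - 40) - 1/15)/3 = -266*(-43 - 1/15)/3 = -266/3*(-646/15) = 171836/45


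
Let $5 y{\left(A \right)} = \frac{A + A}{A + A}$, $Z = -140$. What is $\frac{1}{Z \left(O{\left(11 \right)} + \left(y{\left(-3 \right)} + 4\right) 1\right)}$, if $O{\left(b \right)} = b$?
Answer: $- \frac{1}{2128} \approx -0.00046992$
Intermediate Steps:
$y{\left(A \right)} = \frac{1}{5}$ ($y{\left(A \right)} = \frac{\left(A + A\right) \frac{1}{A + A}}{5} = \frac{2 A \frac{1}{2 A}}{5} = \frac{1}{5} \cdot 1 = \frac{1}{5}$)
$\frac{1}{Z \left(O{\left(11 \right)} + \left(y{\left(-3 \right)} + 4\right) 1\right)} = \frac{1}{\left(-140\right) \left(11 + \left(\frac{1}{5} + 4\right) 1\right)} = \frac{1}{\left(-140\right) \left(11 + \frac{21}{5} \cdot 1\right)} = \frac{1}{\left(-140\right) \left(11 + \frac{21}{5}\right)} = \frac{1}{\left(-140\right) \frac{76}{5}} = \frac{1}{-2128} = - \frac{1}{2128}$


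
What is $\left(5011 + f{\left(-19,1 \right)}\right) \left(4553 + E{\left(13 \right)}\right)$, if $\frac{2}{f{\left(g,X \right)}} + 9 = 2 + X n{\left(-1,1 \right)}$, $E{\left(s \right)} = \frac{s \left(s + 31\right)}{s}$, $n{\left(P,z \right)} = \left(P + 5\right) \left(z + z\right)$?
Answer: $23044761$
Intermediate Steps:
$n{\left(P,z \right)} = 2 z \left(5 + P\right)$ ($n{\left(P,z \right)} = \left(5 + P\right) 2 z = 2 z \left(5 + P\right)$)
$E{\left(s \right)} = 31 + s$ ($E{\left(s \right)} = \frac{s \left(31 + s\right)}{s} = 31 + s$)
$f{\left(g,X \right)} = \frac{2}{-7 + 8 X}$ ($f{\left(g,X \right)} = \frac{2}{-9 + \left(2 + X 2 \cdot 1 \left(5 - 1\right)\right)} = \frac{2}{-9 + \left(2 + X 2 \cdot 1 \cdot 4\right)} = \frac{2}{-9 + \left(2 + X 8\right)} = \frac{2}{-9 + \left(2 + 8 X\right)} = \frac{2}{-7 + 8 X}$)
$\left(5011 + f{\left(-19,1 \right)}\right) \left(4553 + E{\left(13 \right)}\right) = \left(5011 + \frac{2}{-7 + 8 \cdot 1}\right) \left(4553 + \left(31 + 13\right)\right) = \left(5011 + \frac{2}{-7 + 8}\right) \left(4553 + 44\right) = \left(5011 + \frac{2}{1}\right) 4597 = \left(5011 + 2 \cdot 1\right) 4597 = \left(5011 + 2\right) 4597 = 5013 \cdot 4597 = 23044761$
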